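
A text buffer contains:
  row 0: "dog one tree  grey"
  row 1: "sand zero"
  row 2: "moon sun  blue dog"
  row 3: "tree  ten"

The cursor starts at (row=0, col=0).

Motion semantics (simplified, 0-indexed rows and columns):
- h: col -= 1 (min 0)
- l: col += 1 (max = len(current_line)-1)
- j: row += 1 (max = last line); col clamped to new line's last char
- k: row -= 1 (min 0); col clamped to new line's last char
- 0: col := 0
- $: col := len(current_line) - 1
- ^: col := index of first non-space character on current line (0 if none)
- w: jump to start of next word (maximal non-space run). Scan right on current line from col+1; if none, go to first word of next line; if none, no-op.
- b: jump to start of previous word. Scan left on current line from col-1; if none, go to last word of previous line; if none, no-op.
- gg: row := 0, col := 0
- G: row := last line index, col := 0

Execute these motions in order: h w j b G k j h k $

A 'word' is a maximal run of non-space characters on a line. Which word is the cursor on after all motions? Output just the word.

Answer: dog

Derivation:
After 1 (h): row=0 col=0 char='d'
After 2 (w): row=0 col=4 char='o'
After 3 (j): row=1 col=4 char='_'
After 4 (b): row=1 col=0 char='s'
After 5 (G): row=3 col=0 char='t'
After 6 (k): row=2 col=0 char='m'
After 7 (j): row=3 col=0 char='t'
After 8 (h): row=3 col=0 char='t'
After 9 (k): row=2 col=0 char='m'
After 10 ($): row=2 col=17 char='g'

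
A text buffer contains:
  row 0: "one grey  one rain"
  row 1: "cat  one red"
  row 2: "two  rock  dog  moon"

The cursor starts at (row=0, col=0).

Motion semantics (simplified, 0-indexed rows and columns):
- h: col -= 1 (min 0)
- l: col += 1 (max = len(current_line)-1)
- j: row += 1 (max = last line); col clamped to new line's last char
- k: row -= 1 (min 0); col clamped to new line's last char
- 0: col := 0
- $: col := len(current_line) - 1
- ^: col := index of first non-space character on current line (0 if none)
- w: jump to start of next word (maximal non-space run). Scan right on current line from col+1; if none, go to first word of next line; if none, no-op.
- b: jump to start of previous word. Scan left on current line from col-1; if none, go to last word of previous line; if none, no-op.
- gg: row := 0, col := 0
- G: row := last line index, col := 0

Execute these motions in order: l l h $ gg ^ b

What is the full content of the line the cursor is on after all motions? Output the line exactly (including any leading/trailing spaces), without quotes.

After 1 (l): row=0 col=1 char='n'
After 2 (l): row=0 col=2 char='e'
After 3 (h): row=0 col=1 char='n'
After 4 ($): row=0 col=17 char='n'
After 5 (gg): row=0 col=0 char='o'
After 6 (^): row=0 col=0 char='o'
After 7 (b): row=0 col=0 char='o'

Answer: one grey  one rain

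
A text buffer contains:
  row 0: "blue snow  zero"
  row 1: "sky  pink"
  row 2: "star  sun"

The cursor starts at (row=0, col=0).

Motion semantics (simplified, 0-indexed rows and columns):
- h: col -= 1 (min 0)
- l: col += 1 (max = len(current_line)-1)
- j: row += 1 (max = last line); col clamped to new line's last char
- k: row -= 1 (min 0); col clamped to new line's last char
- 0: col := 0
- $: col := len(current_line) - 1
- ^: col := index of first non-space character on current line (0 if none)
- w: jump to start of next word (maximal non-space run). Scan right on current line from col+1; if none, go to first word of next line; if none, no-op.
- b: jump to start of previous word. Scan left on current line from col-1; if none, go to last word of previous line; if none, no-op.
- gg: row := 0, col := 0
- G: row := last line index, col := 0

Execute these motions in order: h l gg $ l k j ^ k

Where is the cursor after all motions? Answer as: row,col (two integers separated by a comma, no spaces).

After 1 (h): row=0 col=0 char='b'
After 2 (l): row=0 col=1 char='l'
After 3 (gg): row=0 col=0 char='b'
After 4 ($): row=0 col=14 char='o'
After 5 (l): row=0 col=14 char='o'
After 6 (k): row=0 col=14 char='o'
After 7 (j): row=1 col=8 char='k'
After 8 (^): row=1 col=0 char='s'
After 9 (k): row=0 col=0 char='b'

Answer: 0,0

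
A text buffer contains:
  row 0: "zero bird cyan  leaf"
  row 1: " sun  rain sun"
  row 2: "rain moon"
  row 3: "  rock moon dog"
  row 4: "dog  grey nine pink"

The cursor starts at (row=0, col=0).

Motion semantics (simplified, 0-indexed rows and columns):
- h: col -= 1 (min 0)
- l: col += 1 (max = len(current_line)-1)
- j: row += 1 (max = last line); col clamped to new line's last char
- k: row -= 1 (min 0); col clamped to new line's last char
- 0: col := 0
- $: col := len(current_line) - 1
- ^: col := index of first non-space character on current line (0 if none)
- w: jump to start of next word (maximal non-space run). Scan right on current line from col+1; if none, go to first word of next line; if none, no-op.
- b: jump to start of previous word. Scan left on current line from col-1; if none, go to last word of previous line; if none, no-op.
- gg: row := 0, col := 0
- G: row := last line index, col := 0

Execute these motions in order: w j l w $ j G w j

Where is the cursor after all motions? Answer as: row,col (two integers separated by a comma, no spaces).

Answer: 4,5

Derivation:
After 1 (w): row=0 col=5 char='b'
After 2 (j): row=1 col=5 char='_'
After 3 (l): row=1 col=6 char='r'
After 4 (w): row=1 col=11 char='s'
After 5 ($): row=1 col=13 char='n'
After 6 (j): row=2 col=8 char='n'
After 7 (G): row=4 col=0 char='d'
After 8 (w): row=4 col=5 char='g'
After 9 (j): row=4 col=5 char='g'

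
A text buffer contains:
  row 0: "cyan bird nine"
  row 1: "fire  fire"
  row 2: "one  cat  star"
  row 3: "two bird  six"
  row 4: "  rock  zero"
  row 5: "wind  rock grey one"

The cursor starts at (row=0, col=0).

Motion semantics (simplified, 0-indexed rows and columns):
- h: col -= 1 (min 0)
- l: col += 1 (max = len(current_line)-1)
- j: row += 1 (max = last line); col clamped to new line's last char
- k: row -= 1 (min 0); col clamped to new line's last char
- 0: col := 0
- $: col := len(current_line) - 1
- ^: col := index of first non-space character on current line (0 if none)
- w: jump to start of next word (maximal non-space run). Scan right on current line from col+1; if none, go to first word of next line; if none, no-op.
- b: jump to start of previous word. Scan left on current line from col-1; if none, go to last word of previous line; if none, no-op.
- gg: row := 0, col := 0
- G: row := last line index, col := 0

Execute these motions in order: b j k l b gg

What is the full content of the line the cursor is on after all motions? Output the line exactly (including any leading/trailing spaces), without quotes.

Answer: cyan bird nine

Derivation:
After 1 (b): row=0 col=0 char='c'
After 2 (j): row=1 col=0 char='f'
After 3 (k): row=0 col=0 char='c'
After 4 (l): row=0 col=1 char='y'
After 5 (b): row=0 col=0 char='c'
After 6 (gg): row=0 col=0 char='c'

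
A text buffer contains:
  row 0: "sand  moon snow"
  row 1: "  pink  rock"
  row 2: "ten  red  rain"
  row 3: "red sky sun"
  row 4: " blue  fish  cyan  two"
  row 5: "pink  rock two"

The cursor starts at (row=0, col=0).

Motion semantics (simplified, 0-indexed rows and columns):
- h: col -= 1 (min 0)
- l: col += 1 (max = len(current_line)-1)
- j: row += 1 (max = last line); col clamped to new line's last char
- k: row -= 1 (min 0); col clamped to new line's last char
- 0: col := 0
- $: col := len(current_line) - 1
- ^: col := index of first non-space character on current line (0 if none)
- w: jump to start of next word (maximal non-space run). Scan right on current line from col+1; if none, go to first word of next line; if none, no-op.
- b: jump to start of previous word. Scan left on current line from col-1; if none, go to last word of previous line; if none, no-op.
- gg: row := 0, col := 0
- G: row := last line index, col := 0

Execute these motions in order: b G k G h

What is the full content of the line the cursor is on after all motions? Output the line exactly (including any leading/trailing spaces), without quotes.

After 1 (b): row=0 col=0 char='s'
After 2 (G): row=5 col=0 char='p'
After 3 (k): row=4 col=0 char='_'
After 4 (G): row=5 col=0 char='p'
After 5 (h): row=5 col=0 char='p'

Answer: pink  rock two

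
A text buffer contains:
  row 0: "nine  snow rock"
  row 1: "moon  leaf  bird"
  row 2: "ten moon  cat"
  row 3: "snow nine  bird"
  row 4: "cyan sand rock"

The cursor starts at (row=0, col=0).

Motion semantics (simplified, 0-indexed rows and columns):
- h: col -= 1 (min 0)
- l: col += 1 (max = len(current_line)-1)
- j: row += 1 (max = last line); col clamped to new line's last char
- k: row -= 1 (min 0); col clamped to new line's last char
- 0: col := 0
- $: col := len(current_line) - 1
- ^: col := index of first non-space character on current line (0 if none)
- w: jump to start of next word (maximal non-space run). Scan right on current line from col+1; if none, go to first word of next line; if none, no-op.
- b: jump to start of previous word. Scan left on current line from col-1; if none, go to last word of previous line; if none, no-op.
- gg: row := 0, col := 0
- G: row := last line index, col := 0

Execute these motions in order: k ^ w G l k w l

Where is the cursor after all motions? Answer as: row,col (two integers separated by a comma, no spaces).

After 1 (k): row=0 col=0 char='n'
After 2 (^): row=0 col=0 char='n'
After 3 (w): row=0 col=6 char='s'
After 4 (G): row=4 col=0 char='c'
After 5 (l): row=4 col=1 char='y'
After 6 (k): row=3 col=1 char='n'
After 7 (w): row=3 col=5 char='n'
After 8 (l): row=3 col=6 char='i'

Answer: 3,6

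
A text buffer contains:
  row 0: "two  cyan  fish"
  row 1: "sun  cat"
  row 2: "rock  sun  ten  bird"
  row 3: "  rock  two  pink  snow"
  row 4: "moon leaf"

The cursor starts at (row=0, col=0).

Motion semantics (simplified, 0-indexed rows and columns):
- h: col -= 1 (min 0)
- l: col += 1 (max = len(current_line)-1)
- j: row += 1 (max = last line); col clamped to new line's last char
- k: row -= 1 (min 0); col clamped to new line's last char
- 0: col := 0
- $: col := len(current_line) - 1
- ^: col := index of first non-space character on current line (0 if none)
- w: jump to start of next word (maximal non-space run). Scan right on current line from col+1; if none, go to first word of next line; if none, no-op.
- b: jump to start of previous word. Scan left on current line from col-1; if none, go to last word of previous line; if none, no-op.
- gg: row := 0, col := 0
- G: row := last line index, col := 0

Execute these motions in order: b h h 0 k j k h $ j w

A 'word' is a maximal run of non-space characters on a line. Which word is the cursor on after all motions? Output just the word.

Answer: rock

Derivation:
After 1 (b): row=0 col=0 char='t'
After 2 (h): row=0 col=0 char='t'
After 3 (h): row=0 col=0 char='t'
After 4 (0): row=0 col=0 char='t'
After 5 (k): row=0 col=0 char='t'
After 6 (j): row=1 col=0 char='s'
After 7 (k): row=0 col=0 char='t'
After 8 (h): row=0 col=0 char='t'
After 9 ($): row=0 col=14 char='h'
After 10 (j): row=1 col=7 char='t'
After 11 (w): row=2 col=0 char='r'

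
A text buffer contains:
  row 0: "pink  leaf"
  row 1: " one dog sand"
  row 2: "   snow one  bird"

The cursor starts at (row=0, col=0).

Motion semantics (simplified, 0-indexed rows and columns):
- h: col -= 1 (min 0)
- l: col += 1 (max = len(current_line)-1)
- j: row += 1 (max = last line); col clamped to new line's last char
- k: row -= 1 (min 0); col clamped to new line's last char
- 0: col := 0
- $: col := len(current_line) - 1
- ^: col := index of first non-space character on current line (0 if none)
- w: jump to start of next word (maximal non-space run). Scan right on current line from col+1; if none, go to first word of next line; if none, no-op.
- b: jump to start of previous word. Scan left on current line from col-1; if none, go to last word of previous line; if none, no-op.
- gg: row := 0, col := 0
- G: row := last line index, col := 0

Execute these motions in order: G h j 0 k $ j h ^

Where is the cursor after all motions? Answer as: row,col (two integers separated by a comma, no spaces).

Answer: 2,3

Derivation:
After 1 (G): row=2 col=0 char='_'
After 2 (h): row=2 col=0 char='_'
After 3 (j): row=2 col=0 char='_'
After 4 (0): row=2 col=0 char='_'
After 5 (k): row=1 col=0 char='_'
After 6 ($): row=1 col=12 char='d'
After 7 (j): row=2 col=12 char='_'
After 8 (h): row=2 col=11 char='_'
After 9 (^): row=2 col=3 char='s'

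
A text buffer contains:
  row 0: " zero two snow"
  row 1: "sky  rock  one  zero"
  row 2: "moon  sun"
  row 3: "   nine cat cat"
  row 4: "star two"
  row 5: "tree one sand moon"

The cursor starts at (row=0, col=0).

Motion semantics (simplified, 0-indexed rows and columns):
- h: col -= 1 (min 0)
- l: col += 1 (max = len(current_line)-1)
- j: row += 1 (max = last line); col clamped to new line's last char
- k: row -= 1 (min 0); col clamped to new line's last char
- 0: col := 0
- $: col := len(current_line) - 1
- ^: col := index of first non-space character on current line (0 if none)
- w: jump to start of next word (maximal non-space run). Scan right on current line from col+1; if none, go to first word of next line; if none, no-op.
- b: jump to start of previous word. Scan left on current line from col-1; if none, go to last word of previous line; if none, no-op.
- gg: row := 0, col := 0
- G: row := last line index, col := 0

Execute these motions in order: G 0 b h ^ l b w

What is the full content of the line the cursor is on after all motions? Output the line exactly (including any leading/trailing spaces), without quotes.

After 1 (G): row=5 col=0 char='t'
After 2 (0): row=5 col=0 char='t'
After 3 (b): row=4 col=5 char='t'
After 4 (h): row=4 col=4 char='_'
After 5 (^): row=4 col=0 char='s'
After 6 (l): row=4 col=1 char='t'
After 7 (b): row=4 col=0 char='s'
After 8 (w): row=4 col=5 char='t'

Answer: star two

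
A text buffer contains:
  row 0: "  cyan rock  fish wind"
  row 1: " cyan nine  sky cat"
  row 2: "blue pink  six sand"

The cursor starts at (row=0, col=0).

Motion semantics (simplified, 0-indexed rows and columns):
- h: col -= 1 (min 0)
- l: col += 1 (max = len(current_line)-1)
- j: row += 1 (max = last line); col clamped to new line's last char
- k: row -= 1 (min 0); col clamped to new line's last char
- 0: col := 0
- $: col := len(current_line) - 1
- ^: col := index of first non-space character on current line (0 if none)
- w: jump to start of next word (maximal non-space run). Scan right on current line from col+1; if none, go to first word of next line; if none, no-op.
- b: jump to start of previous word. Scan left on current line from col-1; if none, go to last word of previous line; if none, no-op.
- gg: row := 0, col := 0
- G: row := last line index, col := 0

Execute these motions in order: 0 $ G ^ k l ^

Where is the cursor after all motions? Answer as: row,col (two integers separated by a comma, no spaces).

Answer: 1,1

Derivation:
After 1 (0): row=0 col=0 char='_'
After 2 ($): row=0 col=21 char='d'
After 3 (G): row=2 col=0 char='b'
After 4 (^): row=2 col=0 char='b'
After 5 (k): row=1 col=0 char='_'
After 6 (l): row=1 col=1 char='c'
After 7 (^): row=1 col=1 char='c'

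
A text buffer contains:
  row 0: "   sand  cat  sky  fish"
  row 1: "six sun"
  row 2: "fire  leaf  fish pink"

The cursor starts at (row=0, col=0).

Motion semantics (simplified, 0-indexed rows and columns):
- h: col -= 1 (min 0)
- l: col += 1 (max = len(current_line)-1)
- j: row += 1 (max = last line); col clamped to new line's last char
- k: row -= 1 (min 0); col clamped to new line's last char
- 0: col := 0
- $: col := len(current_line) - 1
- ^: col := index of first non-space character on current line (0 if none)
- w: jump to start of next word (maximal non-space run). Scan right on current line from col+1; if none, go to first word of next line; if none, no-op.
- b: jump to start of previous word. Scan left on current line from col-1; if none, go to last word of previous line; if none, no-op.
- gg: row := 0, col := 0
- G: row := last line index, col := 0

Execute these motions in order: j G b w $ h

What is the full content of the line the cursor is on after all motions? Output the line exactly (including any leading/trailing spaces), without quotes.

After 1 (j): row=1 col=0 char='s'
After 2 (G): row=2 col=0 char='f'
After 3 (b): row=1 col=4 char='s'
After 4 (w): row=2 col=0 char='f'
After 5 ($): row=2 col=20 char='k'
After 6 (h): row=2 col=19 char='n'

Answer: fire  leaf  fish pink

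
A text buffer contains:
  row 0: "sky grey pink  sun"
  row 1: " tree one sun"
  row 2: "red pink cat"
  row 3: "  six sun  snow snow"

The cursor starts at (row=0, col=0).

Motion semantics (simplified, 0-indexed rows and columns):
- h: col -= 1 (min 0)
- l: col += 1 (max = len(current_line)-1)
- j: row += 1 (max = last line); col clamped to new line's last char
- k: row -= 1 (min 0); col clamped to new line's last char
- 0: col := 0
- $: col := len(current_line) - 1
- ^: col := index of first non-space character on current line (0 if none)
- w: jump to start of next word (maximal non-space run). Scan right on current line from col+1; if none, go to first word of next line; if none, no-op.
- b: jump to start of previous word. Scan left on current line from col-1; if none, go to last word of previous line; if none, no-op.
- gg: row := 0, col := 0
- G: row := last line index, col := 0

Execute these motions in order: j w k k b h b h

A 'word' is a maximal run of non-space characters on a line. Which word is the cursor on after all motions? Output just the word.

After 1 (j): row=1 col=0 char='_'
After 2 (w): row=1 col=1 char='t'
After 3 (k): row=0 col=1 char='k'
After 4 (k): row=0 col=1 char='k'
After 5 (b): row=0 col=0 char='s'
After 6 (h): row=0 col=0 char='s'
After 7 (b): row=0 col=0 char='s'
After 8 (h): row=0 col=0 char='s'

Answer: sky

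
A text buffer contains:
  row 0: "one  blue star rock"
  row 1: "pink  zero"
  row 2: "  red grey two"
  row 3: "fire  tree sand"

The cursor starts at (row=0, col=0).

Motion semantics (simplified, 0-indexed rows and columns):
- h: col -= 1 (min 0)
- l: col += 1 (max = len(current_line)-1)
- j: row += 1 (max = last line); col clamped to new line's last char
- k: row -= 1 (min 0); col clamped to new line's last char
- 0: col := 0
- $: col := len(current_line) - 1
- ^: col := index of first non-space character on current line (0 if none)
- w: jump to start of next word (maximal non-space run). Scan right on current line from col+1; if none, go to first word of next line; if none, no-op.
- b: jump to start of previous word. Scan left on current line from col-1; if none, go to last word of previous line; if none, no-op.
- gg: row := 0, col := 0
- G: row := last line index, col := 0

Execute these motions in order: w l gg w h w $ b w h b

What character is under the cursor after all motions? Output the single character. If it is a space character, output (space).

Answer: r

Derivation:
After 1 (w): row=0 col=5 char='b'
After 2 (l): row=0 col=6 char='l'
After 3 (gg): row=0 col=0 char='o'
After 4 (w): row=0 col=5 char='b'
After 5 (h): row=0 col=4 char='_'
After 6 (w): row=0 col=5 char='b'
After 7 ($): row=0 col=18 char='k'
After 8 (b): row=0 col=15 char='r'
After 9 (w): row=1 col=0 char='p'
After 10 (h): row=1 col=0 char='p'
After 11 (b): row=0 col=15 char='r'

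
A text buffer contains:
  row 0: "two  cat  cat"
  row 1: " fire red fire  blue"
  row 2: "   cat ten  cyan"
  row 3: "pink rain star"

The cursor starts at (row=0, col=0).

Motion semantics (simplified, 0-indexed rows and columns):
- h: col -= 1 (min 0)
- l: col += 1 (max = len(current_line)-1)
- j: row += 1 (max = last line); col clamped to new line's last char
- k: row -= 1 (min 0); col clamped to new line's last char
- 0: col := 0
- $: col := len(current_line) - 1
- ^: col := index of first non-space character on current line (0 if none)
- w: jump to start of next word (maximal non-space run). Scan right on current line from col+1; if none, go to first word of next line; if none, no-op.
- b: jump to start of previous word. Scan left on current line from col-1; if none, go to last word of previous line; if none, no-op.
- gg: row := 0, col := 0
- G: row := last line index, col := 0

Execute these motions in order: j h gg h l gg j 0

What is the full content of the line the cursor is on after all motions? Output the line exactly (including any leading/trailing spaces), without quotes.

After 1 (j): row=1 col=0 char='_'
After 2 (h): row=1 col=0 char='_'
After 3 (gg): row=0 col=0 char='t'
After 4 (h): row=0 col=0 char='t'
After 5 (l): row=0 col=1 char='w'
After 6 (gg): row=0 col=0 char='t'
After 7 (j): row=1 col=0 char='_'
After 8 (0): row=1 col=0 char='_'

Answer:  fire red fire  blue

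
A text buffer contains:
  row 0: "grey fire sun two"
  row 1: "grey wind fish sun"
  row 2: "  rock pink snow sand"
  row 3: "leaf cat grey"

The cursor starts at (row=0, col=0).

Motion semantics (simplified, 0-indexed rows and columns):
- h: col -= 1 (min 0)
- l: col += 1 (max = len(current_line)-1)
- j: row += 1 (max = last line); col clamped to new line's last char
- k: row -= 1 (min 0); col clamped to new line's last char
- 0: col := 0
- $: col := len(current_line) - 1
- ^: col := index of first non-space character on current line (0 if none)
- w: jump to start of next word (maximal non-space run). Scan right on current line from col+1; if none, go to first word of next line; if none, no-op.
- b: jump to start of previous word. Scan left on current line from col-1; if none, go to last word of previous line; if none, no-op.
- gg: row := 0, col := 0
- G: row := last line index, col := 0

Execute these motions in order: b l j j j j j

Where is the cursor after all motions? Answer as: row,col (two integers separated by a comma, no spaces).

Answer: 3,1

Derivation:
After 1 (b): row=0 col=0 char='g'
After 2 (l): row=0 col=1 char='r'
After 3 (j): row=1 col=1 char='r'
After 4 (j): row=2 col=1 char='_'
After 5 (j): row=3 col=1 char='e'
After 6 (j): row=3 col=1 char='e'
After 7 (j): row=3 col=1 char='e'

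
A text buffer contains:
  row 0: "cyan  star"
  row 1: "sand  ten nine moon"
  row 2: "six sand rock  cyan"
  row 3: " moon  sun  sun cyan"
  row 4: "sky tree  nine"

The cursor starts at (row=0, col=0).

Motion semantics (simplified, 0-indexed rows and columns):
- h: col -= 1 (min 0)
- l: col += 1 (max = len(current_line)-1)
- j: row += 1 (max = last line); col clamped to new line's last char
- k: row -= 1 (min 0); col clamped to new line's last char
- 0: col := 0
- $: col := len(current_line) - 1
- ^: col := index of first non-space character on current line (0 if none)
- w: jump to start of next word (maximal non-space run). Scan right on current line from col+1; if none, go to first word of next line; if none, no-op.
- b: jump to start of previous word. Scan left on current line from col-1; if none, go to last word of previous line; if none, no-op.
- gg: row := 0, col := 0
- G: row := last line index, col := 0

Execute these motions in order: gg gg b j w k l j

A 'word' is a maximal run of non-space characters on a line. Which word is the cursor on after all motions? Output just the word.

After 1 (gg): row=0 col=0 char='c'
After 2 (gg): row=0 col=0 char='c'
After 3 (b): row=0 col=0 char='c'
After 4 (j): row=1 col=0 char='s'
After 5 (w): row=1 col=6 char='t'
After 6 (k): row=0 col=6 char='s'
After 7 (l): row=0 col=7 char='t'
After 8 (j): row=1 col=7 char='e'

Answer: ten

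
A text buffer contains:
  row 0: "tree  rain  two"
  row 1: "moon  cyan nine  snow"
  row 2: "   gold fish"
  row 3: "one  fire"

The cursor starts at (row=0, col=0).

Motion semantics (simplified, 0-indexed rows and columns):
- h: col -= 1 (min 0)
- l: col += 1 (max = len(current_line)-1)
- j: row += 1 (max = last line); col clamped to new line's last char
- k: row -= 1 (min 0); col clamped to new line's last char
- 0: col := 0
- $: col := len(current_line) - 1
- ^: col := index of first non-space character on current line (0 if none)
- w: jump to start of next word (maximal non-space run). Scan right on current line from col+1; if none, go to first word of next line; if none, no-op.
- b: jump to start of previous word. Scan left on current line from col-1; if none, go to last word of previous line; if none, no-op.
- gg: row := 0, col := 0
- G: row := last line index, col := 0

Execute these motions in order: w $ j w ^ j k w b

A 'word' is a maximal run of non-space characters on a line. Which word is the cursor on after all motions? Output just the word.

After 1 (w): row=0 col=6 char='r'
After 2 ($): row=0 col=14 char='o'
After 3 (j): row=1 col=14 char='e'
After 4 (w): row=1 col=17 char='s'
After 5 (^): row=1 col=0 char='m'
After 6 (j): row=2 col=0 char='_'
After 7 (k): row=1 col=0 char='m'
After 8 (w): row=1 col=6 char='c'
After 9 (b): row=1 col=0 char='m'

Answer: moon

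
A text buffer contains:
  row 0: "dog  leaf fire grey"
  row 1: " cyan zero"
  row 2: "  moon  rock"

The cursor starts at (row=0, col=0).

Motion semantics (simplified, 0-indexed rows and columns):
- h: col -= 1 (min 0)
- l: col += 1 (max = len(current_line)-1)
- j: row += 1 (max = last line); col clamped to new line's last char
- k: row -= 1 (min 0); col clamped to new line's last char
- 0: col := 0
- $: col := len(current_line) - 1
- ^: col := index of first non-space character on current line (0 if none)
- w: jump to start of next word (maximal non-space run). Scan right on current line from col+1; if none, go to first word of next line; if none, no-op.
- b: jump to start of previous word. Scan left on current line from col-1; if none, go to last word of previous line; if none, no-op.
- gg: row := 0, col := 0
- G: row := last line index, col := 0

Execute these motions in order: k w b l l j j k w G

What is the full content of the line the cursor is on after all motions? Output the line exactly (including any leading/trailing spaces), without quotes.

Answer:   moon  rock

Derivation:
After 1 (k): row=0 col=0 char='d'
After 2 (w): row=0 col=5 char='l'
After 3 (b): row=0 col=0 char='d'
After 4 (l): row=0 col=1 char='o'
After 5 (l): row=0 col=2 char='g'
After 6 (j): row=1 col=2 char='y'
After 7 (j): row=2 col=2 char='m'
After 8 (k): row=1 col=2 char='y'
After 9 (w): row=1 col=6 char='z'
After 10 (G): row=2 col=0 char='_'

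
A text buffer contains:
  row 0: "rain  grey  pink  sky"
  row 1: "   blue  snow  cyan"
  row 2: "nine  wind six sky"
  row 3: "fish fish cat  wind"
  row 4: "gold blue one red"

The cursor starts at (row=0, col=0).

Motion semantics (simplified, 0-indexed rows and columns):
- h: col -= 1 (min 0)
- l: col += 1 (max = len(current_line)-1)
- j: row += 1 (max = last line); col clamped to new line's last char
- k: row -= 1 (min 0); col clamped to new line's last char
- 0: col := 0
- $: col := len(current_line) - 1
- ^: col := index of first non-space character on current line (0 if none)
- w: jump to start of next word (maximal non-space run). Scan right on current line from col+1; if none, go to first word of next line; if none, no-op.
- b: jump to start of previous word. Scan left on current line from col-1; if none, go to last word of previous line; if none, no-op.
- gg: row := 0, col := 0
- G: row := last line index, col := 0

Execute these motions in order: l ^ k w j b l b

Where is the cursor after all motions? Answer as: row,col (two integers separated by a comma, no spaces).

Answer: 1,3

Derivation:
After 1 (l): row=0 col=1 char='a'
After 2 (^): row=0 col=0 char='r'
After 3 (k): row=0 col=0 char='r'
After 4 (w): row=0 col=6 char='g'
After 5 (j): row=1 col=6 char='e'
After 6 (b): row=1 col=3 char='b'
After 7 (l): row=1 col=4 char='l'
After 8 (b): row=1 col=3 char='b'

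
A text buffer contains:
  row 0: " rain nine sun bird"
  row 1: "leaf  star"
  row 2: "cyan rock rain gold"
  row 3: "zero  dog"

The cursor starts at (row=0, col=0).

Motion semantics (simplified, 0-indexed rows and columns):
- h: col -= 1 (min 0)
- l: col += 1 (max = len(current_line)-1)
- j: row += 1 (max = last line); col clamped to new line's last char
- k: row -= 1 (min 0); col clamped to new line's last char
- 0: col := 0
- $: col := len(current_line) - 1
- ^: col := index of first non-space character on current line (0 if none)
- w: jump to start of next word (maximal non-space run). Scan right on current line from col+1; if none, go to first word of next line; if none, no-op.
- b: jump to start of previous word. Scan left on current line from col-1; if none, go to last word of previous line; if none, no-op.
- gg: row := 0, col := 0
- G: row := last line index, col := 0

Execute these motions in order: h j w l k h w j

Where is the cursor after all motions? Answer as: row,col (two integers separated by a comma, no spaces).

Answer: 1,9

Derivation:
After 1 (h): row=0 col=0 char='_'
After 2 (j): row=1 col=0 char='l'
After 3 (w): row=1 col=6 char='s'
After 4 (l): row=1 col=7 char='t'
After 5 (k): row=0 col=7 char='i'
After 6 (h): row=0 col=6 char='n'
After 7 (w): row=0 col=11 char='s'
After 8 (j): row=1 col=9 char='r'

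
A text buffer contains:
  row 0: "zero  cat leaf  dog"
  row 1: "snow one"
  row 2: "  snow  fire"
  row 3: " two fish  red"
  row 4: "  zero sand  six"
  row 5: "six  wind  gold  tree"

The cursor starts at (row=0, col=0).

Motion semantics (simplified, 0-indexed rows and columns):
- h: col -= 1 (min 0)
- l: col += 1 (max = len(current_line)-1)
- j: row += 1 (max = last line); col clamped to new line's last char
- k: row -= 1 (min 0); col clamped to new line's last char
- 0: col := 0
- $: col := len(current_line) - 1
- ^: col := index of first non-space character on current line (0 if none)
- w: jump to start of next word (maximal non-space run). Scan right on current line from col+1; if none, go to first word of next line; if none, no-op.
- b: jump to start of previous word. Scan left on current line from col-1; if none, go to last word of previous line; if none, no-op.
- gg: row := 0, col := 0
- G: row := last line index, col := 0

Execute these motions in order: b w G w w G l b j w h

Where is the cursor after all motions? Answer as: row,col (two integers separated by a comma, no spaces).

Answer: 5,4

Derivation:
After 1 (b): row=0 col=0 char='z'
After 2 (w): row=0 col=6 char='c'
After 3 (G): row=5 col=0 char='s'
After 4 (w): row=5 col=5 char='w'
After 5 (w): row=5 col=11 char='g'
After 6 (G): row=5 col=0 char='s'
After 7 (l): row=5 col=1 char='i'
After 8 (b): row=5 col=0 char='s'
After 9 (j): row=5 col=0 char='s'
After 10 (w): row=5 col=5 char='w'
After 11 (h): row=5 col=4 char='_'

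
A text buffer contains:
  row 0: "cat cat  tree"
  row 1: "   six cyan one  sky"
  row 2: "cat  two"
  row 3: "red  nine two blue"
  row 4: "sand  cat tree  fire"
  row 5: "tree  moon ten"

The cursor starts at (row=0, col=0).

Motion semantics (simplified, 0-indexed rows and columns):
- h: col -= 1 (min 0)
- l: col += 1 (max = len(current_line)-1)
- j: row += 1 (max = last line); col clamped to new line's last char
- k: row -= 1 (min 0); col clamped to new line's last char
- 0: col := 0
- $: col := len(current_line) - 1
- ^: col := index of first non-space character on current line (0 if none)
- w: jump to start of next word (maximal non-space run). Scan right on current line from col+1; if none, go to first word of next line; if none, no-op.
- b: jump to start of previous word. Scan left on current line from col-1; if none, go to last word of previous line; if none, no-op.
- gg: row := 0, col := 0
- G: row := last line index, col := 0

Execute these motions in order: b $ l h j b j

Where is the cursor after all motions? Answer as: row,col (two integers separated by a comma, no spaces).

After 1 (b): row=0 col=0 char='c'
After 2 ($): row=0 col=12 char='e'
After 3 (l): row=0 col=12 char='e'
After 4 (h): row=0 col=11 char='e'
After 5 (j): row=1 col=11 char='_'
After 6 (b): row=1 col=7 char='c'
After 7 (j): row=2 col=7 char='o'

Answer: 2,7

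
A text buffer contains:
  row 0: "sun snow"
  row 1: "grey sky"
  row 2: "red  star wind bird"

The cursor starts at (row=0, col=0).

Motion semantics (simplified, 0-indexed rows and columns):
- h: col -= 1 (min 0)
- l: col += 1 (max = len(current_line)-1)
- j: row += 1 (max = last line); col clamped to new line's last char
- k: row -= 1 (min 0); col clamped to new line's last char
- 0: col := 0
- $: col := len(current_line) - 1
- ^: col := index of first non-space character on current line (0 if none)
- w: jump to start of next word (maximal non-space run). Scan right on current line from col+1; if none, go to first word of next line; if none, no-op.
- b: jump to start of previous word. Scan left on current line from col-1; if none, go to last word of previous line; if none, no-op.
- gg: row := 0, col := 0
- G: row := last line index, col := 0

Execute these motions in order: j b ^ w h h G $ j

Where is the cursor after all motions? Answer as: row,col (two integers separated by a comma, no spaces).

After 1 (j): row=1 col=0 char='g'
After 2 (b): row=0 col=4 char='s'
After 3 (^): row=0 col=0 char='s'
After 4 (w): row=0 col=4 char='s'
After 5 (h): row=0 col=3 char='_'
After 6 (h): row=0 col=2 char='n'
After 7 (G): row=2 col=0 char='r'
After 8 ($): row=2 col=18 char='d'
After 9 (j): row=2 col=18 char='d'

Answer: 2,18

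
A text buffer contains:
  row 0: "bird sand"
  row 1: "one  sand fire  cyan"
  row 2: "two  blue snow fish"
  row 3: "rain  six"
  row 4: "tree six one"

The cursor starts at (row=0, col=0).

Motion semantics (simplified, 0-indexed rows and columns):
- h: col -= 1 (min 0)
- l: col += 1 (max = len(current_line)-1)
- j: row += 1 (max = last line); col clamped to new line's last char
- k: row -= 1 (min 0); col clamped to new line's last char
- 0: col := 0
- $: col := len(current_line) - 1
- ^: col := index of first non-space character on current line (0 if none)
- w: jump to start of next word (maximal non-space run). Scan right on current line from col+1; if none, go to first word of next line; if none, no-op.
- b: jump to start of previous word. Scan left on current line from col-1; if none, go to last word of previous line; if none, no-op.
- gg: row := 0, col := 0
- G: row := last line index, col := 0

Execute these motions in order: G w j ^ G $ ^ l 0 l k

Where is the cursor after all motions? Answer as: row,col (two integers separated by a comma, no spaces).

After 1 (G): row=4 col=0 char='t'
After 2 (w): row=4 col=5 char='s'
After 3 (j): row=4 col=5 char='s'
After 4 (^): row=4 col=0 char='t'
After 5 (G): row=4 col=0 char='t'
After 6 ($): row=4 col=11 char='e'
After 7 (^): row=4 col=0 char='t'
After 8 (l): row=4 col=1 char='r'
After 9 (0): row=4 col=0 char='t'
After 10 (l): row=4 col=1 char='r'
After 11 (k): row=3 col=1 char='a'

Answer: 3,1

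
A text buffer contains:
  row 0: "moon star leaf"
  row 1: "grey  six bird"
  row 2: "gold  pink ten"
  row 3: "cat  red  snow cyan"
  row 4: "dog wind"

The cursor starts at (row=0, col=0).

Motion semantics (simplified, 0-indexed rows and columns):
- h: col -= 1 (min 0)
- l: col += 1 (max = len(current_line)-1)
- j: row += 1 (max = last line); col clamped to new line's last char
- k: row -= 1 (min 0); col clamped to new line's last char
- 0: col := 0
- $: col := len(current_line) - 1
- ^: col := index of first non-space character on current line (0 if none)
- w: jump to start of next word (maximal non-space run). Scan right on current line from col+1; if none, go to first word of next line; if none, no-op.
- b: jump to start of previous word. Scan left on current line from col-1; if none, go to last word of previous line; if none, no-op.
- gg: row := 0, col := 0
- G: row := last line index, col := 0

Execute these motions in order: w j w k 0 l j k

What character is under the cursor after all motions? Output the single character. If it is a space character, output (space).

Answer: o

Derivation:
After 1 (w): row=0 col=5 char='s'
After 2 (j): row=1 col=5 char='_'
After 3 (w): row=1 col=6 char='s'
After 4 (k): row=0 col=6 char='t'
After 5 (0): row=0 col=0 char='m'
After 6 (l): row=0 col=1 char='o'
After 7 (j): row=1 col=1 char='r'
After 8 (k): row=0 col=1 char='o'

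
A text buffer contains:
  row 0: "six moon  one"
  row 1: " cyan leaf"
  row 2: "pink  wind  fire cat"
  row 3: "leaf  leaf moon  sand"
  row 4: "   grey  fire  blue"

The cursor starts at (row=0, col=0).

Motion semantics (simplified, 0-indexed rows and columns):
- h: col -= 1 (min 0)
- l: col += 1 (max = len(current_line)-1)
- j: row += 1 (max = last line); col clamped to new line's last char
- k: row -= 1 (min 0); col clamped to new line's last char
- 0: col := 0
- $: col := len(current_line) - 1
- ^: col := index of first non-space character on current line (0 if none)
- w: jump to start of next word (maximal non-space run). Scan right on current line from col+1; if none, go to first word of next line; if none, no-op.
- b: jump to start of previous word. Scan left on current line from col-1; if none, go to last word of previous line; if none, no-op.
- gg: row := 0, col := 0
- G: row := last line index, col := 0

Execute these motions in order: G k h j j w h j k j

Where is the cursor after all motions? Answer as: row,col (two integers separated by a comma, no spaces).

After 1 (G): row=4 col=0 char='_'
After 2 (k): row=3 col=0 char='l'
After 3 (h): row=3 col=0 char='l'
After 4 (j): row=4 col=0 char='_'
After 5 (j): row=4 col=0 char='_'
After 6 (w): row=4 col=3 char='g'
After 7 (h): row=4 col=2 char='_'
After 8 (j): row=4 col=2 char='_'
After 9 (k): row=3 col=2 char='a'
After 10 (j): row=4 col=2 char='_'

Answer: 4,2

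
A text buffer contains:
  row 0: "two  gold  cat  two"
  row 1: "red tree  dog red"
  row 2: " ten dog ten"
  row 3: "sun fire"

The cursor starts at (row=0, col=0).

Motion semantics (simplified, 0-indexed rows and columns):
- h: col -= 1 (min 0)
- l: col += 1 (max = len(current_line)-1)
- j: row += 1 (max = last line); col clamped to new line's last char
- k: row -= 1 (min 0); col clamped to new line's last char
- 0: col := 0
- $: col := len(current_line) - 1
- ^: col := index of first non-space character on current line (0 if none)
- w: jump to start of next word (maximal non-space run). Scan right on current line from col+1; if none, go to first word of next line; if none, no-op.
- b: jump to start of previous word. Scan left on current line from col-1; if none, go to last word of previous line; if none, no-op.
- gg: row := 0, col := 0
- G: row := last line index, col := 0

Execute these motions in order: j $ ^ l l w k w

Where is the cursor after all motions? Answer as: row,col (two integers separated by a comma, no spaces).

After 1 (j): row=1 col=0 char='r'
After 2 ($): row=1 col=16 char='d'
After 3 (^): row=1 col=0 char='r'
After 4 (l): row=1 col=1 char='e'
After 5 (l): row=1 col=2 char='d'
After 6 (w): row=1 col=4 char='t'
After 7 (k): row=0 col=4 char='_'
After 8 (w): row=0 col=5 char='g'

Answer: 0,5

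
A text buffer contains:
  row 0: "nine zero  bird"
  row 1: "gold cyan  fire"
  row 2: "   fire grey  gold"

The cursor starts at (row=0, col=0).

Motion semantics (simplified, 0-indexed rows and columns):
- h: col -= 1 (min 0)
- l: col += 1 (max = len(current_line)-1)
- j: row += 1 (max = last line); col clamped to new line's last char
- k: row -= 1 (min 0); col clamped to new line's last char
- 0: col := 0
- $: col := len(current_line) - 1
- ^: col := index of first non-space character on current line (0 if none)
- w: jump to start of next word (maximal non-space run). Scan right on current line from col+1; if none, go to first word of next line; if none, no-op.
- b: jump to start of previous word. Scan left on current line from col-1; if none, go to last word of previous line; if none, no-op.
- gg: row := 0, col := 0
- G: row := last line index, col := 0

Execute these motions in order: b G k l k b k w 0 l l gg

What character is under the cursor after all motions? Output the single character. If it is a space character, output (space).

After 1 (b): row=0 col=0 char='n'
After 2 (G): row=2 col=0 char='_'
After 3 (k): row=1 col=0 char='g'
After 4 (l): row=1 col=1 char='o'
After 5 (k): row=0 col=1 char='i'
After 6 (b): row=0 col=0 char='n'
After 7 (k): row=0 col=0 char='n'
After 8 (w): row=0 col=5 char='z'
After 9 (0): row=0 col=0 char='n'
After 10 (l): row=0 col=1 char='i'
After 11 (l): row=0 col=2 char='n'
After 12 (gg): row=0 col=0 char='n'

Answer: n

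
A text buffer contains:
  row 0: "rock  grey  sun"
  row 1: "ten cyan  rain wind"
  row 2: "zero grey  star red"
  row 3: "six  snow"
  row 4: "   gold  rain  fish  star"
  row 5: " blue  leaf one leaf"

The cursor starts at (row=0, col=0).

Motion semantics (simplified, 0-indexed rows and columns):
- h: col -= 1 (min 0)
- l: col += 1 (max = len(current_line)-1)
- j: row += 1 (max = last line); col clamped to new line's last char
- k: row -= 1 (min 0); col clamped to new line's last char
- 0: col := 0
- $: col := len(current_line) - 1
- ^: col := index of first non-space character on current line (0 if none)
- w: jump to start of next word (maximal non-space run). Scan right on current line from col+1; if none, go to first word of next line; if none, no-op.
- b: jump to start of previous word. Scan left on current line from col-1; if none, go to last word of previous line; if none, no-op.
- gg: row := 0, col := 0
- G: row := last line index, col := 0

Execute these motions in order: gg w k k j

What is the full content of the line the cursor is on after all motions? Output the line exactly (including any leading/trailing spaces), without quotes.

Answer: ten cyan  rain wind

Derivation:
After 1 (gg): row=0 col=0 char='r'
After 2 (w): row=0 col=6 char='g'
After 3 (k): row=0 col=6 char='g'
After 4 (k): row=0 col=6 char='g'
After 5 (j): row=1 col=6 char='a'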